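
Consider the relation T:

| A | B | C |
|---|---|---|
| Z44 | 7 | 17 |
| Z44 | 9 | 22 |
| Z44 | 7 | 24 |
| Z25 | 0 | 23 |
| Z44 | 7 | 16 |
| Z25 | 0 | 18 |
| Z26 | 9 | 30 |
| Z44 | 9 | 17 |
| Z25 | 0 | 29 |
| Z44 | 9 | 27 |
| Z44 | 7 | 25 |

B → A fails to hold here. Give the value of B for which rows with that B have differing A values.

B=7: 4 rows → A = Z44, Z44, Z44, Z44 ✓
B=9: 4 rows → A takes values {Z44, Z26} — violation
B=0: 3 rows → A = Z25, Z25, Z25 ✓
The only B value with inconsistent A is B=9.

9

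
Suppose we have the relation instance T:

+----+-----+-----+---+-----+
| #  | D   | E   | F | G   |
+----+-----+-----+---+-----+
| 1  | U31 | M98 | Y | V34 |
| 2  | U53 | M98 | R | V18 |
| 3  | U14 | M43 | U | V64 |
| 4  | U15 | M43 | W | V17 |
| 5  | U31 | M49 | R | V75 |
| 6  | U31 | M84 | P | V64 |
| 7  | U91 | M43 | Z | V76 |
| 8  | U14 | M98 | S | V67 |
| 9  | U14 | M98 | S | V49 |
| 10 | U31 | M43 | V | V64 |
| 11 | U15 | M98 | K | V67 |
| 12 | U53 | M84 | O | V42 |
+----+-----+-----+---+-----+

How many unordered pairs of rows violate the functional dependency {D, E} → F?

0

(D=U14, E=M98): all 2 rows agree on F — 0 pairs.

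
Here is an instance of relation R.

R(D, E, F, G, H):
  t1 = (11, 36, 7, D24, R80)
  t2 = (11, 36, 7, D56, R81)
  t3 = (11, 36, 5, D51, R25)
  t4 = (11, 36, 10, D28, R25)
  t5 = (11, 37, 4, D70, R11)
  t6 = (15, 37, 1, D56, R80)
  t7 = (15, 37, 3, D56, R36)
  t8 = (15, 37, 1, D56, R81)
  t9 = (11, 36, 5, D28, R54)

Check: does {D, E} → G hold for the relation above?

(D=11, E=36): rows 1, 2, 3, 4, 9 → G takes values {D24, D56, D51, D28} — violation
(D=11, E=37): row 5 → G = D70 ✓
(D=15, E=37): rows 6, 7, 8 → G = D56, D56, D56 ✓
Two rows agree on {D, E} but differ on G, so {D, E} → G does not hold.

No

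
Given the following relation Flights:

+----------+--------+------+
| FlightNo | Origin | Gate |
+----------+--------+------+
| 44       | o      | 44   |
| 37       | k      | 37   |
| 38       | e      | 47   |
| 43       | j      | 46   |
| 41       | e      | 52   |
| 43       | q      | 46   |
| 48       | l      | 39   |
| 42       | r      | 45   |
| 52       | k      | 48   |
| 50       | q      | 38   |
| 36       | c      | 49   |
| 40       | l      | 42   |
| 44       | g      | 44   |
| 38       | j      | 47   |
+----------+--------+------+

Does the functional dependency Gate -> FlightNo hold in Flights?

Gate=44: 2 rows → FlightNo = 44, 44 ✓
Gate=37: 1 row → FlightNo = 37 ✓
Gate=47: 2 rows → FlightNo = 38, 38 ✓
Gate=46: 2 rows → FlightNo = 43, 43 ✓
Gate=52: 1 row → FlightNo = 41 ✓
Gate=39: 1 row → FlightNo = 48 ✓
Gate=45: 1 row → FlightNo = 42 ✓
Gate=48: 1 row → FlightNo = 52 ✓
Gate=38: 1 row → FlightNo = 50 ✓
Gate=49: 1 row → FlightNo = 36 ✓
Gate=42: 1 row → FlightNo = 40 ✓
Every Gate value is associated with a single FlightNo value, so Gate -> FlightNo holds.

Yes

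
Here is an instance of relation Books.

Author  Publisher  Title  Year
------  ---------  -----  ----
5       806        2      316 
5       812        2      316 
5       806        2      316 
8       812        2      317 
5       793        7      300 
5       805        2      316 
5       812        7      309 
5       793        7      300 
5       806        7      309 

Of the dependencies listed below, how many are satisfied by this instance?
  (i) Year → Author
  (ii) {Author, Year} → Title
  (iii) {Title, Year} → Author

3

(i) Year → Author: every LHS value maps to a single RHS value — holds.
(ii) {Author, Year} → Title: every LHS value maps to a single RHS value — holds.
(iii) {Title, Year} → Author: every LHS value maps to a single RHS value — holds.
3 of the 3 dependencies hold.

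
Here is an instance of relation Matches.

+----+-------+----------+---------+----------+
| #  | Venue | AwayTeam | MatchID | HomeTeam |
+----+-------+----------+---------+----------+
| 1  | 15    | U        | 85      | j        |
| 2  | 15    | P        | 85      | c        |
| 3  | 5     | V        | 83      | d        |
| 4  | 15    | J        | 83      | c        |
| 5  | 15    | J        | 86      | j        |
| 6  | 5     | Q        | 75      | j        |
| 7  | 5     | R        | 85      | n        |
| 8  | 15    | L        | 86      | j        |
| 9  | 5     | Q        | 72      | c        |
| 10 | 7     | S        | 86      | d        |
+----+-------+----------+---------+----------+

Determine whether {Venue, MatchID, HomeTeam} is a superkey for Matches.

No

Rows 5 and 8 have the same {Venue, MatchID, HomeTeam} value (Venue=15, MatchID=86, HomeTeam=j) but are distinct tuples, so {Venue, MatchID, HomeTeam} does not determine every attribute — not a superkey.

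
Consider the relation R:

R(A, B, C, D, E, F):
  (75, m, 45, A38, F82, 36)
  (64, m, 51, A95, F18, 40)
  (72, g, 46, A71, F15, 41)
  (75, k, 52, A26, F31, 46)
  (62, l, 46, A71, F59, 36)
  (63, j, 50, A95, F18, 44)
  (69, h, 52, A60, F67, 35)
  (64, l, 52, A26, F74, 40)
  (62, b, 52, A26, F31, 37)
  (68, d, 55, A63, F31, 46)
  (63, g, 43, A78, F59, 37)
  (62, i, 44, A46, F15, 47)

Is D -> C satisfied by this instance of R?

D=A38: 1 row → C = 45 ✓
D=A95: 2 rows → C takes values {51, 50} — violation
D=A71: 2 rows → C = 46, 46 ✓
D=A26: 3 rows → C = 52, 52, 52 ✓
D=A60: 1 row → C = 52 ✓
D=A63: 1 row → C = 55 ✓
D=A78: 1 row → C = 43 ✓
D=A46: 1 row → C = 44 ✓
Two rows agree on D but differ on C, so D -> C does not hold.

No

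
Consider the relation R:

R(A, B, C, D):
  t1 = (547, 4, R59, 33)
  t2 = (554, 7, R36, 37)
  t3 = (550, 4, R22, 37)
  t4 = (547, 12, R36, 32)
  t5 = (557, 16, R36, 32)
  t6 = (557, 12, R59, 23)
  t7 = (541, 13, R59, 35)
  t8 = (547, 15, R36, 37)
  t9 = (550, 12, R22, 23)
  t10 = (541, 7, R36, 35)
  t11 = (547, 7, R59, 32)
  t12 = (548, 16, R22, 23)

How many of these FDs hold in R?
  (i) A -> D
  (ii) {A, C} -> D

0

(i) A -> D: A=547: rows 1, 4, 8, 11 → D takes values {33, 32, 37} — violation; A=550: rows 3, 9 → D takes values {37, 23} — violation; A=557: rows 5, 6 → D takes values {32, 23} — violation — fails.
(ii) {A, C} -> D: (A=547, C=R59): rows 1, 11 → D takes values {33, 32} — violation; (A=550, C=R22): rows 3, 9 → D takes values {37, 23} — violation; (A=547, C=R36): rows 4, 8 → D takes values {32, 37} — violation — fails.
None of the 2 dependencies hold.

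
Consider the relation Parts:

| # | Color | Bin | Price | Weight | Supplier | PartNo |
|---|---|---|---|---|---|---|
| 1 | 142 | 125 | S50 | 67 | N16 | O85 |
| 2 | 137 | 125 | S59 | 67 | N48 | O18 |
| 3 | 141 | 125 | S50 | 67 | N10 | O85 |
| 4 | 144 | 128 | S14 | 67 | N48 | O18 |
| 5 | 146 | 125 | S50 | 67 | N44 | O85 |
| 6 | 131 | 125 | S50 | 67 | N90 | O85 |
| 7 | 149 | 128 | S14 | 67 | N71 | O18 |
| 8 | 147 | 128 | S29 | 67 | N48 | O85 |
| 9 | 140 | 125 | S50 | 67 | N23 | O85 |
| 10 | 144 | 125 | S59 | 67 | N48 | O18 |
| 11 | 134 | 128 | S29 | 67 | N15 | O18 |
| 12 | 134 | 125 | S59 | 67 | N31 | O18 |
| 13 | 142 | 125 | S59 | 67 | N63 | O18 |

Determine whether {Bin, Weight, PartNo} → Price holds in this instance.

No

(Bin=125, Weight=67, PartNo=O85): rows 1, 3, 5, 6, 9 → Price = S50, S50, S50, S50, S50 ✓
(Bin=125, Weight=67, PartNo=O18): rows 2, 10, 12, 13 → Price = S59, S59, S59, S59 ✓
(Bin=128, Weight=67, PartNo=O18): rows 4, 7, 11 → Price takes values {S14, S29} — violation
(Bin=128, Weight=67, PartNo=O85): row 8 → Price = S29 ✓
Two rows agree on {Bin, Weight, PartNo} but differ on Price, so {Bin, Weight, PartNo} → Price does not hold.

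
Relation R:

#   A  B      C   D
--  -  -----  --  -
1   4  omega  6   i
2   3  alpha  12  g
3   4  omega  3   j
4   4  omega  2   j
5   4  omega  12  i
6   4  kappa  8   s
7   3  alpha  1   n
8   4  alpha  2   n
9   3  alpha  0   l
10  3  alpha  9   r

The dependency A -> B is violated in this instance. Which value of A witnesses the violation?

4

A=4: rows 1, 3, 4, 5, 6, 8 → B takes values {omega, kappa, alpha} — violation
A=3: rows 2, 7, 9, 10 → B = alpha, alpha, alpha, alpha ✓
The only A value with inconsistent B is A=4.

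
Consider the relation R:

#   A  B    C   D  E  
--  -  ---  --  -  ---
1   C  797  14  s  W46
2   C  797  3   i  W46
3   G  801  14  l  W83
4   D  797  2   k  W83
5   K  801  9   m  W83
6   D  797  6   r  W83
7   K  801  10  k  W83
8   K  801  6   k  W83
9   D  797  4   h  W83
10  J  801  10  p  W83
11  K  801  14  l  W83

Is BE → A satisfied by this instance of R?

(B=797, E=W46): rows 1, 2 → A = C, C ✓
(B=801, E=W83): rows 3, 5, 7, 8, 10, 11 → A takes values {G, K, J} — violation
(B=797, E=W83): rows 4, 6, 9 → A = D, D, D ✓
Two rows agree on BE but differ on A, so BE → A does not hold.

No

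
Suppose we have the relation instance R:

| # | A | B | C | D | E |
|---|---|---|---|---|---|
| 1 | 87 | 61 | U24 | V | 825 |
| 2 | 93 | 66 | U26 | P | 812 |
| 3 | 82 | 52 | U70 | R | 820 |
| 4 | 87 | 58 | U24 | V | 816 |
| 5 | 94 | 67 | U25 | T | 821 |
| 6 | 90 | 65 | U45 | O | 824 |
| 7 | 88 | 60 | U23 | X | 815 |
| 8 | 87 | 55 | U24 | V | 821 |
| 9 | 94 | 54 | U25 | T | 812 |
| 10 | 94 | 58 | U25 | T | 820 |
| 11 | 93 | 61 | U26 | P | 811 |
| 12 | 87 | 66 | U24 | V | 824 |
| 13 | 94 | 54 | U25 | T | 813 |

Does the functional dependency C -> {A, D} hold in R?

Yes

C=U24: rows 1, 4, 8, 12 → {A,D} = (87, V), (87, V), (87, V), (87, V) ✓
C=U26: rows 2, 11 → {A,D} = (93, P), (93, P) ✓
C=U70: row 3 → {A,D} = (82, R) ✓
C=U25: rows 5, 9, 10, 13 → {A,D} = (94, T), (94, T), (94, T), (94, T) ✓
C=U45: row 6 → {A,D} = (90, O) ✓
C=U23: row 7 → {A,D} = (88, X) ✓
Every C value is associated with a single {A, D} value, so C -> {A, D} holds.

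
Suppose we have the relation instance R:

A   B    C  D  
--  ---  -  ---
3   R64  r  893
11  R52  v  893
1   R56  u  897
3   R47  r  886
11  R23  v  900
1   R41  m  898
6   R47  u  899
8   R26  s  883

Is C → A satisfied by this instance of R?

No

C=r: 2 rows → A = 3, 3 ✓
C=v: 2 rows → A = 11, 11 ✓
C=u: 2 rows → A takes values {1, 6} — violation
C=m: 1 row → A = 1 ✓
C=s: 1 row → A = 8 ✓
Two rows agree on C but differ on A, so C → A does not hold.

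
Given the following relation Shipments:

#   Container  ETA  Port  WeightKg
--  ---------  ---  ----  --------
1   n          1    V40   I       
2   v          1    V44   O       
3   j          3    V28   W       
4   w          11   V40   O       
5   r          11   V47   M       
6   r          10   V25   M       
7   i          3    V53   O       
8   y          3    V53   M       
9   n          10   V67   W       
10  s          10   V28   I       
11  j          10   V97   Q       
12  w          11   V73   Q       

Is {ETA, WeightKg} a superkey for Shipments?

Yes

All 12 rows have distinct {ETA, WeightKg} values, so {ETA, WeightKg} → (all attributes) holds and {ETA, WeightKg} is a superkey.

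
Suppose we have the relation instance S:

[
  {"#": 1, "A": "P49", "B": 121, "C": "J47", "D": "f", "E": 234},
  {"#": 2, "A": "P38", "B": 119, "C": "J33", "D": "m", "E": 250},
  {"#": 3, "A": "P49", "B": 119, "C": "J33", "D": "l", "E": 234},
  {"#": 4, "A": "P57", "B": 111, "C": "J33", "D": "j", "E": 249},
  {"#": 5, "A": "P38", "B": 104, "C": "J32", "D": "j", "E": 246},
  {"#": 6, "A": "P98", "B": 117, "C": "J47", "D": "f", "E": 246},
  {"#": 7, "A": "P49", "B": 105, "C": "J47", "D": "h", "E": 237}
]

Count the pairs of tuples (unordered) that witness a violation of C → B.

C=J47: violating pairs (1,6), (1,7), (6,7) — 3 pairs.
C=J33: violating pairs (2,4), (3,4) — 2 pairs.

5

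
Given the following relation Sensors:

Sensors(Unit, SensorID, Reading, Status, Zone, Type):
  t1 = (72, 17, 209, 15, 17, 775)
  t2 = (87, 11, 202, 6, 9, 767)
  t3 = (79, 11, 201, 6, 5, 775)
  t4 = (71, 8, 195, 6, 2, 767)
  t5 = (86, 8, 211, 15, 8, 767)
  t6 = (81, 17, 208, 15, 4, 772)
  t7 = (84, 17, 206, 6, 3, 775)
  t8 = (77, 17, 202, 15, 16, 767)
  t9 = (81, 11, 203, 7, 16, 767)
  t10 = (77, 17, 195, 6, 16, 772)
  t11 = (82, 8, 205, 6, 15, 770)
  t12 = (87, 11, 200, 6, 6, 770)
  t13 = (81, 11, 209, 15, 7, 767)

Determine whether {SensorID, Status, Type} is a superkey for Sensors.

All 13 rows have distinct {SensorID, Status, Type} values, so {SensorID, Status, Type} → (all attributes) holds and {SensorID, Status, Type} is a superkey.

Yes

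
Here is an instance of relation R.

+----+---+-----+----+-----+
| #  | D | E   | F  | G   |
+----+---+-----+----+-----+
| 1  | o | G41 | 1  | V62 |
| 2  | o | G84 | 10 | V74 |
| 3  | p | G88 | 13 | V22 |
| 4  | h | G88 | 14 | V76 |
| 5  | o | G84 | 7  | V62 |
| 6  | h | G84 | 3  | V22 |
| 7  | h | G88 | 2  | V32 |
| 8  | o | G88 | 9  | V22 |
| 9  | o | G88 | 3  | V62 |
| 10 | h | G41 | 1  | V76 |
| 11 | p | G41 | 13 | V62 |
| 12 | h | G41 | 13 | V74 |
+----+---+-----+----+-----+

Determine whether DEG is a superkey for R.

All 12 rows have distinct DEG values, so DEG → (all attributes) holds and DEG is a superkey.

Yes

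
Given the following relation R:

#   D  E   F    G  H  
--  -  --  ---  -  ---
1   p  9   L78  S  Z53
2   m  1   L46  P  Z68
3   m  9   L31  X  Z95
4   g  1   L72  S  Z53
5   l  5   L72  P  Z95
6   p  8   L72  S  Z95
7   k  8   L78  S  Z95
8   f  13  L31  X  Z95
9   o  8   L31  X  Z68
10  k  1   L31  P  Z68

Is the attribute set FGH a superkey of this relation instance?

No

Rows 3 and 8 have the same FGH value (F=L31, G=X, H=Z95) but are distinct tuples, so FGH does not determine every attribute — not a superkey.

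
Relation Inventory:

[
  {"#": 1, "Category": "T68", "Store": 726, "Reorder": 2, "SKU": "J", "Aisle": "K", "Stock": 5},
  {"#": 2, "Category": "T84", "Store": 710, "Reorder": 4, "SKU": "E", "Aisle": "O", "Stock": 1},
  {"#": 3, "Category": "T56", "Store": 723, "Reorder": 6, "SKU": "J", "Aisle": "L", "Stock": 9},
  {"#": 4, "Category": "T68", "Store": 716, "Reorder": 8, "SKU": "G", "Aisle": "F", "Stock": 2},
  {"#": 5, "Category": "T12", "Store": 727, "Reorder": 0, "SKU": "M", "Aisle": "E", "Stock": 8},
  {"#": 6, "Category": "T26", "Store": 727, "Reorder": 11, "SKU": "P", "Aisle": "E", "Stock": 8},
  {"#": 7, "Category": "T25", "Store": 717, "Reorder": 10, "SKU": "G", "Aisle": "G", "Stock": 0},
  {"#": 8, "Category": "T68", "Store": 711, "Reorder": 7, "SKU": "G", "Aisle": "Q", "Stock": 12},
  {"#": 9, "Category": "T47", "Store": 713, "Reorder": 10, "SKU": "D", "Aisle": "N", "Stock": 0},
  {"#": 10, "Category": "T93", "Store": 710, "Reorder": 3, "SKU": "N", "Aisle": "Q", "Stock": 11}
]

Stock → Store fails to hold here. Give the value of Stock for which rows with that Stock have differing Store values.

0

Stock=5: row 1 → Store = 726 ✓
Stock=1: row 2 → Store = 710 ✓
Stock=9: row 3 → Store = 723 ✓
Stock=2: row 4 → Store = 716 ✓
Stock=8: rows 5, 6 → Store = 727, 727 ✓
Stock=0: rows 7, 9 → Store takes values {717, 713} — violation
Stock=12: row 8 → Store = 711 ✓
Stock=11: row 10 → Store = 710 ✓
The only Stock value with inconsistent Store is Stock=0.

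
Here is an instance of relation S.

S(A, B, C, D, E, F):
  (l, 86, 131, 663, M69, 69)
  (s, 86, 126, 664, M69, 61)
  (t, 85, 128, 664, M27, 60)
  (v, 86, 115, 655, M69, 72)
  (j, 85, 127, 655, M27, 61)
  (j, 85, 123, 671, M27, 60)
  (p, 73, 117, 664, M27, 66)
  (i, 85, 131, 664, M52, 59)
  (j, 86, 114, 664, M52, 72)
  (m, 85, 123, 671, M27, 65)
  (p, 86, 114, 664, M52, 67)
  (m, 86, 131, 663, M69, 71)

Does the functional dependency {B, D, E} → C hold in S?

Yes

(B=86, D=663, E=M69): 2 rows → C = 131, 131 ✓
(B=86, D=664, E=M69): 1 row → C = 126 ✓
(B=85, D=664, E=M27): 1 row → C = 128 ✓
(B=86, D=655, E=M69): 1 row → C = 115 ✓
(B=85, D=655, E=M27): 1 row → C = 127 ✓
(B=85, D=671, E=M27): 2 rows → C = 123, 123 ✓
(B=73, D=664, E=M27): 1 row → C = 117 ✓
(B=85, D=664, E=M52): 1 row → C = 131 ✓
(B=86, D=664, E=M52): 2 rows → C = 114, 114 ✓
Every {B, D, E} value is associated with a single C value, so {B, D, E} → C holds.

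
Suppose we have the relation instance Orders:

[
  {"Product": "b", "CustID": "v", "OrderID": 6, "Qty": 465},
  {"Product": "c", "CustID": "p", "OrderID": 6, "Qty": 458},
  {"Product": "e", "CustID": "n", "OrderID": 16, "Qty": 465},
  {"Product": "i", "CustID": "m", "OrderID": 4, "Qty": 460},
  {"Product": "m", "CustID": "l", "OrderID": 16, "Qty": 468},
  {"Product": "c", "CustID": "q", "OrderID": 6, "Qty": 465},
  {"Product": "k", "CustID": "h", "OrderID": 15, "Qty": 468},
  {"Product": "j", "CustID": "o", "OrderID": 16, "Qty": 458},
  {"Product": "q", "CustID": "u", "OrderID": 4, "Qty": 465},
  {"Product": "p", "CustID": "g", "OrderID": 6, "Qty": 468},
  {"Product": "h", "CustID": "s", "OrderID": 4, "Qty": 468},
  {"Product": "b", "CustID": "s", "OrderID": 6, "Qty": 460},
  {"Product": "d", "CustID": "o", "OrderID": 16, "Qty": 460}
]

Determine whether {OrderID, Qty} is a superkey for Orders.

No

Two distinct rows share (OrderID=6, Qty=465), so {OrderID, Qty} does not determine every attribute — not a superkey.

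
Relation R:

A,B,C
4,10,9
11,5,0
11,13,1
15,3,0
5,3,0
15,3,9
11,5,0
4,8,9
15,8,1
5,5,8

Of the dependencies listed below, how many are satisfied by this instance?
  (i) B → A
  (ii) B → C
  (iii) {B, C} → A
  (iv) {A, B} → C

(i) B → A: B=5: 3 rows → A takes values {11, 5} — violation; B=3: 3 rows → A takes values {15, 5} — violation; B=8: 2 rows → A takes values {4, 15} — violation — fails.
(ii) B → C: B=5: 3 rows → C takes values {0, 8} — violation; B=3: 3 rows → C takes values {0, 9} — violation; B=8: 2 rows → C takes values {9, 1} — violation — fails.
(iii) {B, C} → A: (B=3, C=0): 2 rows → A takes values {15, 5} — violation — fails.
(iv) {A, B} → C: (A=15, B=3): 2 rows → C takes values {0, 9} — violation — fails.
None of the 4 dependencies hold.

0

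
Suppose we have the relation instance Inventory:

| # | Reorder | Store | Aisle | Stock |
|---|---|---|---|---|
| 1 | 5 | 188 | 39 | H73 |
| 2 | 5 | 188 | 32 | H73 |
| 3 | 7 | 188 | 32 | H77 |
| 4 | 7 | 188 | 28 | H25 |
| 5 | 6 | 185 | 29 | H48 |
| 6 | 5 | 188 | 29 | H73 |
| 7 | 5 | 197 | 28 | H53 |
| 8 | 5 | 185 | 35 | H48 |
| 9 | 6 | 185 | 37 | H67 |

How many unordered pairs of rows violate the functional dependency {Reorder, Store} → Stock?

(Reorder=5, Store=188): all 3 rows agree on Stock — 0 pairs.
(Reorder=7, Store=188): violating pairs (3,4) — 1 pair.
(Reorder=6, Store=185): violating pairs (5,9) — 1 pair.

2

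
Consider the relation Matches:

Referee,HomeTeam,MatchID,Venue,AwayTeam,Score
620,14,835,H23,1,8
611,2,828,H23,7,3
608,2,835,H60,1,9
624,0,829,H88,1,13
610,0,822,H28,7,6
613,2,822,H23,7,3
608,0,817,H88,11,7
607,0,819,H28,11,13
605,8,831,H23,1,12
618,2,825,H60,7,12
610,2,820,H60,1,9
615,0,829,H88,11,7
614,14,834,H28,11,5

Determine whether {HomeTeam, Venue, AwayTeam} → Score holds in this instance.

Yes

(HomeTeam=14, Venue=H23, AwayTeam=1): 1 row → Score = 8 ✓
(HomeTeam=2, Venue=H23, AwayTeam=7): 2 rows → Score = 3, 3 ✓
(HomeTeam=2, Venue=H60, AwayTeam=1): 2 rows → Score = 9, 9 ✓
(HomeTeam=0, Venue=H88, AwayTeam=1): 1 row → Score = 13 ✓
(HomeTeam=0, Venue=H28, AwayTeam=7): 1 row → Score = 6 ✓
(HomeTeam=0, Venue=H88, AwayTeam=11): 2 rows → Score = 7, 7 ✓
(HomeTeam=0, Venue=H28, AwayTeam=11): 1 row → Score = 13 ✓
(HomeTeam=8, Venue=H23, AwayTeam=1): 1 row → Score = 12 ✓
(HomeTeam=2, Venue=H60, AwayTeam=7): 1 row → Score = 12 ✓
(HomeTeam=14, Venue=H28, AwayTeam=11): 1 row → Score = 5 ✓
Every {HomeTeam, Venue, AwayTeam} value is associated with a single Score value, so {HomeTeam, Venue, AwayTeam} → Score holds.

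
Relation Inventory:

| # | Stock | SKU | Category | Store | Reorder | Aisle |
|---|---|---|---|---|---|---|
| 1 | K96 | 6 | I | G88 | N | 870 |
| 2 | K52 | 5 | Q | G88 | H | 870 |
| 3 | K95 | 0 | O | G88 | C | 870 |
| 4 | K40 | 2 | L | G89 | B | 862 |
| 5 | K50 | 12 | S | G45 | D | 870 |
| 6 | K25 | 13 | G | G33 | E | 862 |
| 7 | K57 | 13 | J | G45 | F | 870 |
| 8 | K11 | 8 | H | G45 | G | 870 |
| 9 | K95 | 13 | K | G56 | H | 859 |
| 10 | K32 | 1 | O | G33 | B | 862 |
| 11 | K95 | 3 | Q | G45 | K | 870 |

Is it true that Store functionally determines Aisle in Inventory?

Store=G88: rows 1, 2, 3 → Aisle = 870, 870, 870 ✓
Store=G89: row 4 → Aisle = 862 ✓
Store=G45: rows 5, 7, 8, 11 → Aisle = 870, 870, 870, 870 ✓
Store=G33: rows 6, 10 → Aisle = 862, 862 ✓
Store=G56: row 9 → Aisle = 859 ✓
Every Store value is associated with a single Aisle value, so Store -> Aisle holds.

Yes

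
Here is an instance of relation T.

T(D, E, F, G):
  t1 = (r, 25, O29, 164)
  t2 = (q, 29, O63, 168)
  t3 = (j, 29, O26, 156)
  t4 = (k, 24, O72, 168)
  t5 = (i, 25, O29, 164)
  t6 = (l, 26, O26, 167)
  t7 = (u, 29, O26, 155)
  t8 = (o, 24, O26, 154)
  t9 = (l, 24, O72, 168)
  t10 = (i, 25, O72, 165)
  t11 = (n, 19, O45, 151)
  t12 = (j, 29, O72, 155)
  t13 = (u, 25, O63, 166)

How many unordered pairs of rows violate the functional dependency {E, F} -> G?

1

(E=25, F=O29): all 2 rows agree on G — 0 pairs.
(E=29, F=O26): violating pairs (3,7) — 1 pair.
(E=24, F=O72): all 2 rows agree on G — 0 pairs.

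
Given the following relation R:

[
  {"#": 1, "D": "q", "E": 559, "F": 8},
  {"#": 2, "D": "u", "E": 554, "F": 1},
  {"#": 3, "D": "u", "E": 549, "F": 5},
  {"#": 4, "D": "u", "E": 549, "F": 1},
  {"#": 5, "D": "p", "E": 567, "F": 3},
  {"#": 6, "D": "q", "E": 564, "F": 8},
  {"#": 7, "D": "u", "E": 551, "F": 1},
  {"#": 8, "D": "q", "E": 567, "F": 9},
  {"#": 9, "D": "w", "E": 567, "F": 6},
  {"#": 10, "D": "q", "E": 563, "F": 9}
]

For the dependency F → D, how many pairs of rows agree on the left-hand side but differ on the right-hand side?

F=8: all 2 rows agree on D — 0 pairs.
F=1: all 3 rows agree on D — 0 pairs.
F=9: all 2 rows agree on D — 0 pairs.

0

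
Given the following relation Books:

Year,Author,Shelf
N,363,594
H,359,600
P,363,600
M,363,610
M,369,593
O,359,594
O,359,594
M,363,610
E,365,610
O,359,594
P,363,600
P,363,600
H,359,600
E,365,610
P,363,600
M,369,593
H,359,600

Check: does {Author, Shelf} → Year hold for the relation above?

Yes

(Author=363, Shelf=594): 1 row → Year = N ✓
(Author=359, Shelf=600): 3 rows → Year = H, H, H ✓
(Author=363, Shelf=600): 4 rows → Year = P, P, P, P ✓
(Author=363, Shelf=610): 2 rows → Year = M, M ✓
(Author=369, Shelf=593): 2 rows → Year = M, M ✓
(Author=359, Shelf=594): 3 rows → Year = O, O, O ✓
(Author=365, Shelf=610): 2 rows → Year = E, E ✓
Every {Author, Shelf} value is associated with a single Year value, so {Author, Shelf} → Year holds.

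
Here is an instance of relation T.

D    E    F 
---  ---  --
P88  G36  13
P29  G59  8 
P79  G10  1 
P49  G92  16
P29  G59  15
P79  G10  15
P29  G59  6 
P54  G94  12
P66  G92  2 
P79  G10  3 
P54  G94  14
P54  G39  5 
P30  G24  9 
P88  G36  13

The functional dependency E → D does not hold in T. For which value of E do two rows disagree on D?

G92

E=G36: 2 rows → D = P88, P88 ✓
E=G59: 3 rows → D = P29, P29, P29 ✓
E=G10: 3 rows → D = P79, P79, P79 ✓
E=G92: 2 rows → D takes values {P49, P66} — violation
E=G94: 2 rows → D = P54, P54 ✓
E=G39: 1 row → D = P54 ✓
E=G24: 1 row → D = P30 ✓
The only E value with inconsistent D is E=G92.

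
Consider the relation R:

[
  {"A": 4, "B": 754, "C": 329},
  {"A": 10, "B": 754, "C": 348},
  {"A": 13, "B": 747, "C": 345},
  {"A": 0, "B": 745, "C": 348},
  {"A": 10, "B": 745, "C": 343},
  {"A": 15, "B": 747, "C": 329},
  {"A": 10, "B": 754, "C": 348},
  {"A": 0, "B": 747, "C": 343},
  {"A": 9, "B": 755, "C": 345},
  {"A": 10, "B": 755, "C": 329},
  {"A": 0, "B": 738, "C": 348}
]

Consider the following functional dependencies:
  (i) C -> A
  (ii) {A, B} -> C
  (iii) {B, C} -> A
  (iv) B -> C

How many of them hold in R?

(i) C -> A: C=329: 3 rows → A takes values {4, 15, 10} — violation; C=348: 4 rows → A takes values {10, 0} — violation; C=345: 2 rows → A takes values {13, 9} — violation; C=343: 2 rows → A takes values {10, 0} — violation — fails.
(ii) {A, B} -> C: every LHS value maps to a single RHS value — holds.
(iii) {B, C} -> A: every LHS value maps to a single RHS value — holds.
(iv) B -> C: B=754: 3 rows → C takes values {329, 348} — violation; B=747: 3 rows → C takes values {345, 329, 343} — violation; B=745: 2 rows → C takes values {348, 343} — violation; B=755: 2 rows → C takes values {345, 329} — violation — fails.
2 of the 4 dependencies hold.

2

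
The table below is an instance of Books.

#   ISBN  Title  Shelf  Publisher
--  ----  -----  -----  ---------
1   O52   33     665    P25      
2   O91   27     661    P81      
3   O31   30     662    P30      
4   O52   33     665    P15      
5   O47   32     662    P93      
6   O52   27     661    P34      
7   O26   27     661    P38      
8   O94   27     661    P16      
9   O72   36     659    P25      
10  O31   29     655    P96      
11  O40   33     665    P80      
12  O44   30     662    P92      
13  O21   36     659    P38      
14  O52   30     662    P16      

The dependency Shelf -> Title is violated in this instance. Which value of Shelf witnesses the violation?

662

Shelf=665: rows 1, 4, 11 → Title = 33, 33, 33 ✓
Shelf=661: rows 2, 6, 7, 8 → Title = 27, 27, 27, 27 ✓
Shelf=662: rows 3, 5, 12, 14 → Title takes values {30, 32} — violation
Shelf=659: rows 9, 13 → Title = 36, 36 ✓
Shelf=655: row 10 → Title = 29 ✓
The only Shelf value with inconsistent Title is Shelf=662.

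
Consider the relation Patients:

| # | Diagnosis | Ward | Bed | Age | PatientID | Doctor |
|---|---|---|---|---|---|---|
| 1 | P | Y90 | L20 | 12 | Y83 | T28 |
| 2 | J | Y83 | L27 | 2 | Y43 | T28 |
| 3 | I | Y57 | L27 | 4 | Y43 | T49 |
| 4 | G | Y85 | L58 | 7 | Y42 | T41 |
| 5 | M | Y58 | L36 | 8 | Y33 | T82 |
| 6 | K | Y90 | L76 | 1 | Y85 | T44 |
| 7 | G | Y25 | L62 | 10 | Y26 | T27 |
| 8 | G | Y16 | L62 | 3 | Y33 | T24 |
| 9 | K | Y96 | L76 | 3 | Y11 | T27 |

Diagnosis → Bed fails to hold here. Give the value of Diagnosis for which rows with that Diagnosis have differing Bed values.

Diagnosis=P: row 1 → Bed = L20 ✓
Diagnosis=J: row 2 → Bed = L27 ✓
Diagnosis=I: row 3 → Bed = L27 ✓
Diagnosis=G: rows 4, 7, 8 → Bed takes values {L58, L62} — violation
Diagnosis=M: row 5 → Bed = L36 ✓
Diagnosis=K: rows 6, 9 → Bed = L76, L76 ✓
The only Diagnosis value with inconsistent Bed is Diagnosis=G.

G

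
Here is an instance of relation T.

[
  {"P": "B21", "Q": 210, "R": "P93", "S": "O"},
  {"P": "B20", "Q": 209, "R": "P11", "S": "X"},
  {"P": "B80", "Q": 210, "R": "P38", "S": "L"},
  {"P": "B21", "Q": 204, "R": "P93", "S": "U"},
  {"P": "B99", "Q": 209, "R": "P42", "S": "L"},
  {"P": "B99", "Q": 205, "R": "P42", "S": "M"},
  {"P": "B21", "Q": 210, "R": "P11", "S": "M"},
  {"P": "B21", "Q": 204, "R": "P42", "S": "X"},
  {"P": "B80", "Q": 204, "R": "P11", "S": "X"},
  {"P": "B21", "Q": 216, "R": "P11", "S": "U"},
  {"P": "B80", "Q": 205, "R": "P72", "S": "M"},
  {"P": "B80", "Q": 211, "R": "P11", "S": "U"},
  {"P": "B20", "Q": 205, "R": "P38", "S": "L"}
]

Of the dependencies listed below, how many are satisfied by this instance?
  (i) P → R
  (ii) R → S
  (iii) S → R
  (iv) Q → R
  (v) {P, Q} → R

0

(i) P → R: P=B21: 5 rows → R takes values {P93, P11, P42} — violation; P=B20: 2 rows → R takes values {P11, P38} — violation; P=B80: 4 rows → R takes values {P38, P11, P72} — violation — fails.
(ii) R → S: R=P93: 2 rows → S takes values {O, U} — violation; R=P11: 5 rows → S takes values {X, M, U} — violation; R=P42: 3 rows → S takes values {L, M, X} — violation — fails.
(iii) S → R: S=X: 3 rows → R takes values {P11, P42} — violation; S=L: 3 rows → R takes values {P38, P42} — violation; S=U: 3 rows → R takes values {P93, P11} — violation; S=M: 3 rows → R takes values {P42, P11, P72} — violation — fails.
(iv) Q → R: Q=210: 3 rows → R takes values {P93, P38, P11} — violation; Q=209: 2 rows → R takes values {P11, P42} — violation; Q=204: 3 rows → R takes values {P93, P42, P11} — violation; Q=205: 3 rows → R takes values {P42, P72, P38} — violation — fails.
(v) {P, Q} → R: (P=B21, Q=210): 2 rows → R takes values {P93, P11} — violation; (P=B21, Q=204): 2 rows → R takes values {P93, P42} — violation — fails.
None of the 5 dependencies hold.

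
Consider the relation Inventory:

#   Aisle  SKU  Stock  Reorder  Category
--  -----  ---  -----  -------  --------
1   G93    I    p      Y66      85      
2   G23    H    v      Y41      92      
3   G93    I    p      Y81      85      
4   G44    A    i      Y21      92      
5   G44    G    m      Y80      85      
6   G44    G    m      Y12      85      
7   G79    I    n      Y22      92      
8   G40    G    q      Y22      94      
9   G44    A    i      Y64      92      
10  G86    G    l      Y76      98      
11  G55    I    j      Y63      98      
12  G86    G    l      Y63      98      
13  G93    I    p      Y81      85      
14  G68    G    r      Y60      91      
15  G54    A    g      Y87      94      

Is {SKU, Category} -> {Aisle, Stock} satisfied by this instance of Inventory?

Yes

(SKU=I, Category=85): rows 1, 3, 13 → {Aisle,Stock} = (G93, p), (G93, p), (G93, p) ✓
(SKU=H, Category=92): row 2 → {Aisle,Stock} = (G23, v) ✓
(SKU=A, Category=92): rows 4, 9 → {Aisle,Stock} = (G44, i), (G44, i) ✓
(SKU=G, Category=85): rows 5, 6 → {Aisle,Stock} = (G44, m), (G44, m) ✓
(SKU=I, Category=92): row 7 → {Aisle,Stock} = (G79, n) ✓
(SKU=G, Category=94): row 8 → {Aisle,Stock} = (G40, q) ✓
(SKU=G, Category=98): rows 10, 12 → {Aisle,Stock} = (G86, l), (G86, l) ✓
(SKU=I, Category=98): row 11 → {Aisle,Stock} = (G55, j) ✓
(SKU=G, Category=91): row 14 → {Aisle,Stock} = (G68, r) ✓
(SKU=A, Category=94): row 15 → {Aisle,Stock} = (G54, g) ✓
Every {SKU, Category} value is associated with a single {Aisle, Stock} value, so {SKU, Category} -> {Aisle, Stock} holds.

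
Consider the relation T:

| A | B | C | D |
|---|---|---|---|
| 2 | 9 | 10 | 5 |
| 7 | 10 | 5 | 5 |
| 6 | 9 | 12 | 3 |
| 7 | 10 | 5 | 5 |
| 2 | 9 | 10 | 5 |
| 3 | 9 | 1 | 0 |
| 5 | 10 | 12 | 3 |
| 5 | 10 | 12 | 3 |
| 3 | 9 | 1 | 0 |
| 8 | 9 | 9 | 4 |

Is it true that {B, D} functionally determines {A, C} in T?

Yes

(B=9, D=5): 2 rows → {A,C} = (2, 10), (2, 10) ✓
(B=10, D=5): 2 rows → {A,C} = (7, 5), (7, 5) ✓
(B=9, D=3): 1 row → {A,C} = (6, 12) ✓
(B=9, D=0): 2 rows → {A,C} = (3, 1), (3, 1) ✓
(B=10, D=3): 2 rows → {A,C} = (5, 12), (5, 12) ✓
(B=9, D=4): 1 row → {A,C} = (8, 9) ✓
Every {B, D} value is associated with a single {A, C} value, so {B, D} -> {A, C} holds.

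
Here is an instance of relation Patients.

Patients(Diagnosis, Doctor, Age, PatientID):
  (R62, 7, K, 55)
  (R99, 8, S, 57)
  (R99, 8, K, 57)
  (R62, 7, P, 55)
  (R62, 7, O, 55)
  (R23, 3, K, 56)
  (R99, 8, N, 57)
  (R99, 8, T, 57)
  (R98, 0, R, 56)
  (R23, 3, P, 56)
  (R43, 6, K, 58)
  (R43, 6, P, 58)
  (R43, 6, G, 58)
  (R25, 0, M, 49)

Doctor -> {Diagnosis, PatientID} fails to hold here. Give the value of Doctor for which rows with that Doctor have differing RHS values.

Doctor=7: 3 rows → {Diagnosis,PatientID} = (R62, 55), (R62, 55), (R62, 55) ✓
Doctor=8: 4 rows → {Diagnosis,PatientID} = (R99, 57), (R99, 57), (R99, 57), (R99, 57) ✓
Doctor=3: 2 rows → {Diagnosis,PatientID} = (R23, 56), (R23, 56) ✓
Doctor=0: 2 rows → {Diagnosis,PatientID} takes values {(R98, 56), (R25, 49)} — violation
Doctor=6: 3 rows → {Diagnosis,PatientID} = (R43, 58), (R43, 58), (R43, 58) ✓
The only Doctor value with inconsistent RHS is Doctor=0.

0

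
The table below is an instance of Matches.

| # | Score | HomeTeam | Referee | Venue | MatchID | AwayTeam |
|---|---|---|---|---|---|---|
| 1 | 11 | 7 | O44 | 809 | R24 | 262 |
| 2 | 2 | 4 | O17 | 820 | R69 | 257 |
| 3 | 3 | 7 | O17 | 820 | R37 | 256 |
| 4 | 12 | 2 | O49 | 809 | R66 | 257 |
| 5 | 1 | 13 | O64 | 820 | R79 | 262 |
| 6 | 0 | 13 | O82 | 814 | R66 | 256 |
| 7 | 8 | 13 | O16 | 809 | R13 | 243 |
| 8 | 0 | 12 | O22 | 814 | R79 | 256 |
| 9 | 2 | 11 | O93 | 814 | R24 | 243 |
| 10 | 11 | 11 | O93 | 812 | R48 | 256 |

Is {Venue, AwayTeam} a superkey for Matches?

Rows 6 and 8 have the same {Venue, AwayTeam} value (Venue=814, AwayTeam=256) but are distinct tuples, so {Venue, AwayTeam} does not determine every attribute — not a superkey.

No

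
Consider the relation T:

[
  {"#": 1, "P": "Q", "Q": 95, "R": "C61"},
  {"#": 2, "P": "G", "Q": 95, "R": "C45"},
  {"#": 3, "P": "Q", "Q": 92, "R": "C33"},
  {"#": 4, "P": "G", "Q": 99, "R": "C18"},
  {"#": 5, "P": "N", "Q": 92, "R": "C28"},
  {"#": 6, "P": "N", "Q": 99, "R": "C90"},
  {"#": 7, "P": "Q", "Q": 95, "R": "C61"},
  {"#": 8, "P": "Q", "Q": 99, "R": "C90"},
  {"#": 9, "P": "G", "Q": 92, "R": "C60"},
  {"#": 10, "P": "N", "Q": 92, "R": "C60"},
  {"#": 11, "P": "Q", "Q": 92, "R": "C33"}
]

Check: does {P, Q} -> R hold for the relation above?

(P=Q, Q=95): rows 1, 7 → R = C61, C61 ✓
(P=G, Q=95): row 2 → R = C45 ✓
(P=Q, Q=92): rows 3, 11 → R = C33, C33 ✓
(P=G, Q=99): row 4 → R = C18 ✓
(P=N, Q=92): rows 5, 10 → R takes values {C28, C60} — violation
(P=N, Q=99): row 6 → R = C90 ✓
(P=Q, Q=99): row 8 → R = C90 ✓
(P=G, Q=92): row 9 → R = C60 ✓
Two rows agree on {P, Q} but differ on R, so {P, Q} -> R does not hold.

No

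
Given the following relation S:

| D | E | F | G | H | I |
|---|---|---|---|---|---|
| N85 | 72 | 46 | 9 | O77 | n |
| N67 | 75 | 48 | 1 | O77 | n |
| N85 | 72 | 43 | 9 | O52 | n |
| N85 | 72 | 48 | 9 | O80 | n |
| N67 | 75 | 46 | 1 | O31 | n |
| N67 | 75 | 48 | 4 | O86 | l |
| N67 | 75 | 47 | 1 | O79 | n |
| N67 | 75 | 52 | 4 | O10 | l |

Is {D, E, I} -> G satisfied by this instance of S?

Yes

(D=N85, E=72, I=n): 3 rows → G = 9, 9, 9 ✓
(D=N67, E=75, I=n): 3 rows → G = 1, 1, 1 ✓
(D=N67, E=75, I=l): 2 rows → G = 4, 4 ✓
Every {D, E, I} value is associated with a single G value, so {D, E, I} -> G holds.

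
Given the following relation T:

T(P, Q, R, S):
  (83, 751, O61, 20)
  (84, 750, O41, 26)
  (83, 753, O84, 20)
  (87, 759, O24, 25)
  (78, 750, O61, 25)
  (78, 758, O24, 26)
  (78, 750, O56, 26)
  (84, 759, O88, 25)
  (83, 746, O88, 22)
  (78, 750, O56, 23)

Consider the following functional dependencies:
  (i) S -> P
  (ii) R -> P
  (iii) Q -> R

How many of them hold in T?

0

(i) S -> P: S=26: 3 rows → P takes values {84, 78} — violation; S=25: 3 rows → P takes values {87, 78, 84} — violation — fails.
(ii) R -> P: R=O61: 2 rows → P takes values {83, 78} — violation; R=O24: 2 rows → P takes values {87, 78} — violation; R=O88: 2 rows → P takes values {84, 83} — violation — fails.
(iii) Q -> R: Q=750: 4 rows → R takes values {O41, O61, O56} — violation; Q=759: 2 rows → R takes values {O24, O88} — violation — fails.
None of the 3 dependencies hold.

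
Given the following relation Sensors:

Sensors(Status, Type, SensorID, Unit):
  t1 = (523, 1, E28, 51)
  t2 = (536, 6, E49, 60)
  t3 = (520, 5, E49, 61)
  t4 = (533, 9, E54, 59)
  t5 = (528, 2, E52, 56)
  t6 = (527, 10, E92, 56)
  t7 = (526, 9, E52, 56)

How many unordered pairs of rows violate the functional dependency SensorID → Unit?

SensorID=E49: violating pairs (2,3) — 1 pair.
SensorID=E52: all 2 rows agree on Unit — 0 pairs.

1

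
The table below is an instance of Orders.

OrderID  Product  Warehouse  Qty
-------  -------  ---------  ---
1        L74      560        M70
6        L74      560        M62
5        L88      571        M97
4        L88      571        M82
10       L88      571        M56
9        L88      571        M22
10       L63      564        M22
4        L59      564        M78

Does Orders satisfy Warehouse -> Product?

No

Warehouse=560: 2 rows → Product = L74, L74 ✓
Warehouse=571: 4 rows → Product = L88, L88, L88, L88 ✓
Warehouse=564: 2 rows → Product takes values {L63, L59} — violation
Two rows agree on Warehouse but differ on Product, so Warehouse -> Product does not hold.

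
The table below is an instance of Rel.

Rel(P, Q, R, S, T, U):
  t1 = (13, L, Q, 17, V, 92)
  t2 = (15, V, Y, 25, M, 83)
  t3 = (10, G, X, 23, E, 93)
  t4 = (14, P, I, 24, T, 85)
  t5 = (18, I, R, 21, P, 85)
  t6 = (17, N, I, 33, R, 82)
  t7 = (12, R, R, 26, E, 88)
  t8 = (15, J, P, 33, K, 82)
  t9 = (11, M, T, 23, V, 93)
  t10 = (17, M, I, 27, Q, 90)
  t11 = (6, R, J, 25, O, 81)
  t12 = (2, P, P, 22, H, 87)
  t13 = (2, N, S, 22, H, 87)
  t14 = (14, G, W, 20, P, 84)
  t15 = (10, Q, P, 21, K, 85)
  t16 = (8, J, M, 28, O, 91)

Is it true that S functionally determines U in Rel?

S=17: row 1 → U = 92 ✓
S=25: rows 2, 11 → U takes values {83, 81} — violation
S=23: rows 3, 9 → U = 93, 93 ✓
S=24: row 4 → U = 85 ✓
S=21: rows 5, 15 → U = 85, 85 ✓
S=33: rows 6, 8 → U = 82, 82 ✓
S=26: row 7 → U = 88 ✓
S=27: row 10 → U = 90 ✓
S=22: rows 12, 13 → U = 87, 87 ✓
S=20: row 14 → U = 84 ✓
S=28: row 16 → U = 91 ✓
Two rows agree on S but differ on U, so S -> U does not hold.

No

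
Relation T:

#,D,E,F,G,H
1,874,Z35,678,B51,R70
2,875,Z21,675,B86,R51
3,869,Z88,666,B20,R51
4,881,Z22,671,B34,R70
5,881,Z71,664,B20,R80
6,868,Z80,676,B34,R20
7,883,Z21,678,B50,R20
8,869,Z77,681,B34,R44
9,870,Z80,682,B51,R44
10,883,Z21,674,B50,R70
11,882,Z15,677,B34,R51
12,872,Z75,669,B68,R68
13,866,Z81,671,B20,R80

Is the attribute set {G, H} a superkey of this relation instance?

No

Rows 5 and 13 have the same {G, H} value (G=B20, H=R80) but are distinct tuples, so {G, H} does not determine every attribute — not a superkey.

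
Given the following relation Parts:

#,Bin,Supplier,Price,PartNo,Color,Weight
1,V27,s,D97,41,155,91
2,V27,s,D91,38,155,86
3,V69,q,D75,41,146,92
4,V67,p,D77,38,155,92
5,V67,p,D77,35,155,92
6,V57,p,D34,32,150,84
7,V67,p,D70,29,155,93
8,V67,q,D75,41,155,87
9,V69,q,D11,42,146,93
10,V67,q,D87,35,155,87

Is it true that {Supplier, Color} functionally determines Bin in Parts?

(Supplier=s, Color=155): rows 1, 2 → Bin = V27, V27 ✓
(Supplier=q, Color=146): rows 3, 9 → Bin = V69, V69 ✓
(Supplier=p, Color=155): rows 4, 5, 7 → Bin = V67, V67, V67 ✓
(Supplier=p, Color=150): row 6 → Bin = V57 ✓
(Supplier=q, Color=155): rows 8, 10 → Bin = V67, V67 ✓
Every {Supplier, Color} value is associated with a single Bin value, so {Supplier, Color} -> Bin holds.

Yes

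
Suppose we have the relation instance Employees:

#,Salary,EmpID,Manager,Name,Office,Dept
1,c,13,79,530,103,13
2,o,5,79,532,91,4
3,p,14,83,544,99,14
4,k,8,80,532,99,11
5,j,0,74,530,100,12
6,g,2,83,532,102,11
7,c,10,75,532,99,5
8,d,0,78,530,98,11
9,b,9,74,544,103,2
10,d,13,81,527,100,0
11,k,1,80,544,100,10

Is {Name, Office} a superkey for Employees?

Rows 4 and 7 have the same {Name, Office} value (Name=532, Office=99) but are distinct tuples, so {Name, Office} does not determine every attribute — not a superkey.

No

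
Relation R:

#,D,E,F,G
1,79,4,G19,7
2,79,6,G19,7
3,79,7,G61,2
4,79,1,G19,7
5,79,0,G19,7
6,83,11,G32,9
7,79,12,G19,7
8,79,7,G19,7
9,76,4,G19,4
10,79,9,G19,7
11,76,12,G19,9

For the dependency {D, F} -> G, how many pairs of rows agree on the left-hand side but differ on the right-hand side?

(D=79, F=G19): all 7 rows agree on G — 0 pairs.
(D=76, F=G19): violating pairs (9,11) — 1 pair.

1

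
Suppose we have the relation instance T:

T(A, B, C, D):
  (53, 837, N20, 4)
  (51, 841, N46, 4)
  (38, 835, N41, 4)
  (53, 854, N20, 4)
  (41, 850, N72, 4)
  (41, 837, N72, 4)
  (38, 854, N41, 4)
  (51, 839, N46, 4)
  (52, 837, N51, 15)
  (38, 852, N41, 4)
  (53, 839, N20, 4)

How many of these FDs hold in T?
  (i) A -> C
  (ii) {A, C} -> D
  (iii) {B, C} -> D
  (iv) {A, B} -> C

4

(i) A -> C: every LHS value maps to a single RHS value — holds.
(ii) {A, C} -> D: every LHS value maps to a single RHS value — holds.
(iii) {B, C} -> D: every LHS value maps to a single RHS value — holds.
(iv) {A, B} -> C: every LHS value maps to a single RHS value — holds.
4 of the 4 dependencies hold.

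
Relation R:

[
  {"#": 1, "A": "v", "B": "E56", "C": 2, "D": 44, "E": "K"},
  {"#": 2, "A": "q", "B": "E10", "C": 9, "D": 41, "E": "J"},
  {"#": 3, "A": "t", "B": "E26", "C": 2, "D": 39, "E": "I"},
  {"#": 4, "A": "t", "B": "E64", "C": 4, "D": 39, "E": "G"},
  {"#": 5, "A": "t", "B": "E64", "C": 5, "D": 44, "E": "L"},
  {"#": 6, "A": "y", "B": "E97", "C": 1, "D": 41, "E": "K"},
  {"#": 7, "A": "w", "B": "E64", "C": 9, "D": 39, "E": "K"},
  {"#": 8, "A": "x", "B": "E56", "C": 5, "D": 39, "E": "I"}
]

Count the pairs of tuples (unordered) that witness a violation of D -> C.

D=44: violating pairs (1,5) — 1 pair.
D=41: violating pairs (2,6) — 1 pair.
D=39: violating pairs (3,4), (3,7), (3,8), (4,7), (4,8), (7,8) — 6 pairs.

8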